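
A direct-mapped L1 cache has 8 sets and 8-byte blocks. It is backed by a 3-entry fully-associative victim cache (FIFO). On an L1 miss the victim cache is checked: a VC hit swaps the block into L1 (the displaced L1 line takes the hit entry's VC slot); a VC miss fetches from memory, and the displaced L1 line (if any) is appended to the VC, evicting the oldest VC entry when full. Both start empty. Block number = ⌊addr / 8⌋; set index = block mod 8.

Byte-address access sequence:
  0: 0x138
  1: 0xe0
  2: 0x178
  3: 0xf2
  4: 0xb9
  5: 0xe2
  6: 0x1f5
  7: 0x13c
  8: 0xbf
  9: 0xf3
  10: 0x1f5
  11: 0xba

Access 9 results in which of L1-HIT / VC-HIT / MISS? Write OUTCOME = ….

#0 0x138→b39/s7 MISS; vc=[]
#1 0xe0→b28/s4 MISS; vc=[]
#2 0x178→b47/s7 MISS; vc=[39]
#3 0xf2→b30/s6 MISS; vc=[39]
#4 0xb9→b23/s7 MISS; vc=[39,47]
#5 0xe2→b28/s4 L1-HIT; vc=[39,47]
#6 0x1f5→b62/s6 MISS; vc=[39,47,30]
#7 0x13c→b39/s7 VC-HIT; vc=[23,47,30]
#8 0xbf→b23/s7 VC-HIT; vc=[39,47,30]
#9 0xf3→b30/s6 VC-HIT; vc=[39,47,62]
#10 0x1f5→b62/s6 VC-HIT; vc=[39,47,30]
#11 0xba→b23/s7 L1-HIT; vc=[39,47,30]

OUTCOME = VC-HIT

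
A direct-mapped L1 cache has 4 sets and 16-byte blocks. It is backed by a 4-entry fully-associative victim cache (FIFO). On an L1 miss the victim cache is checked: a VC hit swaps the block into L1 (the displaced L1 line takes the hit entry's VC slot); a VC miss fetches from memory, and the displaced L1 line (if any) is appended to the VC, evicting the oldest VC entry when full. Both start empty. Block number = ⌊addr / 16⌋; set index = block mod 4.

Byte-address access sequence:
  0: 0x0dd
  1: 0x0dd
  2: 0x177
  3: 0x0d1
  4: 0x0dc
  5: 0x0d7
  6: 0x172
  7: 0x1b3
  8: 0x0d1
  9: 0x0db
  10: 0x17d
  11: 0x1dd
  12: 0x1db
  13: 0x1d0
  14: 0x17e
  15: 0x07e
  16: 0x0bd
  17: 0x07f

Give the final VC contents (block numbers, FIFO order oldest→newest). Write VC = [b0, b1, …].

#0 0xdd→b13/s1 MISS; vc=[]
#1 0xdd→b13/s1 L1-HIT; vc=[]
#2 0x177→b23/s3 MISS; vc=[]
#3 0xd1→b13/s1 L1-HIT; vc=[]
#4 0xdc→b13/s1 L1-HIT; vc=[]
#5 0xd7→b13/s1 L1-HIT; vc=[]
#6 0x172→b23/s3 L1-HIT; vc=[]
#7 0x1b3→b27/s3 MISS; vc=[23]
#8 0xd1→b13/s1 L1-HIT; vc=[23]
#9 0xdb→b13/s1 L1-HIT; vc=[23]
#10 0x17d→b23/s3 VC-HIT; vc=[27]
#11 0x1dd→b29/s1 MISS; vc=[27,13]
#12 0x1db→b29/s1 L1-HIT; vc=[27,13]
#13 0x1d0→b29/s1 L1-HIT; vc=[27,13]
#14 0x17e→b23/s3 L1-HIT; vc=[27,13]
#15 0x7e→b7/s3 MISS; vc=[27,13,23]
#16 0xbd→b11/s3 MISS; vc=[27,13,23,7]
#17 0x7f→b7/s3 VC-HIT; vc=[27,13,23,11]

VC = [27, 13, 23, 11]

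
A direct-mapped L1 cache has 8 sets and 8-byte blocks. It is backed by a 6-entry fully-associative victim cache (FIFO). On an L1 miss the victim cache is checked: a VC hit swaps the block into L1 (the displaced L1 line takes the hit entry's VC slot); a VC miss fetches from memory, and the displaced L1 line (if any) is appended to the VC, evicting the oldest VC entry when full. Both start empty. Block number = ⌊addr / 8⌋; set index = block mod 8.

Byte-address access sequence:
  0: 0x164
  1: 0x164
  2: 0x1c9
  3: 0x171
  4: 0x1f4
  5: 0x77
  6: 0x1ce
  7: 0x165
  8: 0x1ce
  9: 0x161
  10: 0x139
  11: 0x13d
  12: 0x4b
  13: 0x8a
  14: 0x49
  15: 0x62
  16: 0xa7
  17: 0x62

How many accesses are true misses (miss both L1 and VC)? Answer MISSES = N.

MISSES = 10

0: 0x164 (blk 44, set 4) → MISS  vc=[]
1: 0x164 (blk 44, set 4) → L1-HIT  vc=[]
2: 0x1c9 (blk 57, set 1) → MISS  vc=[]
3: 0x171 (blk 46, set 6) → MISS  vc=[]
4: 0x1f4 (blk 62, set 6) → MISS  vc=[46]
5: 0x77 (blk 14, set 6) → MISS  vc=[46, 62]
6: 0x1ce (blk 57, set 1) → L1-HIT  vc=[46, 62]
7: 0x165 (blk 44, set 4) → L1-HIT  vc=[46, 62]
8: 0x1ce (blk 57, set 1) → L1-HIT  vc=[46, 62]
9: 0x161 (blk 44, set 4) → L1-HIT  vc=[46, 62]
10: 0x139 (blk 39, set 7) → MISS  vc=[46, 62]
11: 0x13d (blk 39, set 7) → L1-HIT  vc=[46, 62]
12: 0x4b (blk 9, set 1) → MISS  vc=[46, 62, 57]
13: 0x8a (blk 17, set 1) → MISS  vc=[46, 62, 57, 9]
14: 0x49 (blk 9, set 1) → VC-HIT  vc=[46, 62, 57, 17]
15: 0x62 (blk 12, set 4) → MISS  vc=[46, 62, 57, 17, 44]
16: 0xa7 (blk 20, set 4) → MISS  vc=[46, 62, 57, 17, 44, 12]
17: 0x62 (blk 12, set 4) → VC-HIT  vc=[46, 62, 57, 17, 44, 20]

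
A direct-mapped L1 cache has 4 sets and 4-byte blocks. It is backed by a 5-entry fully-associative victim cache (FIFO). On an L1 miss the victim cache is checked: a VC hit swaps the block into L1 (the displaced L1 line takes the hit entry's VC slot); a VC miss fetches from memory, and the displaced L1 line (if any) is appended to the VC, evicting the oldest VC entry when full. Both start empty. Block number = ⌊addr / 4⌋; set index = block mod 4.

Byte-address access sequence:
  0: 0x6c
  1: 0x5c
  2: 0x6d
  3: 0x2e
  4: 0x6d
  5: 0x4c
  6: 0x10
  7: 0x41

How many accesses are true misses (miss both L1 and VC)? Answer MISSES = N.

MISSES = 6

#0 0x6c→b27/s3 MISS; vc=[]
#1 0x5c→b23/s3 MISS; vc=[27]
#2 0x6d→b27/s3 VC-HIT; vc=[23]
#3 0x2e→b11/s3 MISS; vc=[23,27]
#4 0x6d→b27/s3 VC-HIT; vc=[23,11]
#5 0x4c→b19/s3 MISS; vc=[23,11,27]
#6 0x10→b4/s0 MISS; vc=[23,11,27]
#7 0x41→b16/s0 MISS; vc=[23,11,27,4]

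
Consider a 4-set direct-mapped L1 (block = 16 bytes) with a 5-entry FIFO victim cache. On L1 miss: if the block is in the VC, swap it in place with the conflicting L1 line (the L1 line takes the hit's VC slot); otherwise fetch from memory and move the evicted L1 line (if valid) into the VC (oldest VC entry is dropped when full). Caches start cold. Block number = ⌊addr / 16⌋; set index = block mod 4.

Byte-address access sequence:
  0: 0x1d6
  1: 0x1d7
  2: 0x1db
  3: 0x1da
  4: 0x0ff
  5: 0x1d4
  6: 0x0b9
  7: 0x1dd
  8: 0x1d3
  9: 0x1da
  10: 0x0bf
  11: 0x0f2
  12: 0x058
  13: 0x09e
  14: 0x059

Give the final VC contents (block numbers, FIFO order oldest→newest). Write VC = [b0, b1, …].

VC = [11, 29, 9]

#0 0x1d6→b29/s1 MISS; vc=[]
#1 0x1d7→b29/s1 L1-HIT; vc=[]
#2 0x1db→b29/s1 L1-HIT; vc=[]
#3 0x1da→b29/s1 L1-HIT; vc=[]
#4 0xff→b15/s3 MISS; vc=[]
#5 0x1d4→b29/s1 L1-HIT; vc=[]
#6 0xb9→b11/s3 MISS; vc=[15]
#7 0x1dd→b29/s1 L1-HIT; vc=[15]
#8 0x1d3→b29/s1 L1-HIT; vc=[15]
#9 0x1da→b29/s1 L1-HIT; vc=[15]
#10 0xbf→b11/s3 L1-HIT; vc=[15]
#11 0xf2→b15/s3 VC-HIT; vc=[11]
#12 0x58→b5/s1 MISS; vc=[11,29]
#13 0x9e→b9/s1 MISS; vc=[11,29,5]
#14 0x59→b5/s1 VC-HIT; vc=[11,29,9]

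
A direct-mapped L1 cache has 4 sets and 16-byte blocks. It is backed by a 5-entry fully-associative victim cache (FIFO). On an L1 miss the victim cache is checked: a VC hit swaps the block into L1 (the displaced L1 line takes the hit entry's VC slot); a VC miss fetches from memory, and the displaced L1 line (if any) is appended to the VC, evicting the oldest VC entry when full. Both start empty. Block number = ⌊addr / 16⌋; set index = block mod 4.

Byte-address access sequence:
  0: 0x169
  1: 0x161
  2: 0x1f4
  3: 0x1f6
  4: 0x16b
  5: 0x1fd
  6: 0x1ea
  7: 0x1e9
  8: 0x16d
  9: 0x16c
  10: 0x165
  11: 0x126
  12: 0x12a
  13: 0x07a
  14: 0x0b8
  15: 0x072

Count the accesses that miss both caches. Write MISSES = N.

#0 0x169→b22/s2 MISS; vc=[]
#1 0x161→b22/s2 L1-HIT; vc=[]
#2 0x1f4→b31/s3 MISS; vc=[]
#3 0x1f6→b31/s3 L1-HIT; vc=[]
#4 0x16b→b22/s2 L1-HIT; vc=[]
#5 0x1fd→b31/s3 L1-HIT; vc=[]
#6 0x1ea→b30/s2 MISS; vc=[22]
#7 0x1e9→b30/s2 L1-HIT; vc=[22]
#8 0x16d→b22/s2 VC-HIT; vc=[30]
#9 0x16c→b22/s2 L1-HIT; vc=[30]
#10 0x165→b22/s2 L1-HIT; vc=[30]
#11 0x126→b18/s2 MISS; vc=[30,22]
#12 0x12a→b18/s2 L1-HIT; vc=[30,22]
#13 0x7a→b7/s3 MISS; vc=[30,22,31]
#14 0xb8→b11/s3 MISS; vc=[30,22,31,7]
#15 0x72→b7/s3 VC-HIT; vc=[30,22,31,11]

MISSES = 6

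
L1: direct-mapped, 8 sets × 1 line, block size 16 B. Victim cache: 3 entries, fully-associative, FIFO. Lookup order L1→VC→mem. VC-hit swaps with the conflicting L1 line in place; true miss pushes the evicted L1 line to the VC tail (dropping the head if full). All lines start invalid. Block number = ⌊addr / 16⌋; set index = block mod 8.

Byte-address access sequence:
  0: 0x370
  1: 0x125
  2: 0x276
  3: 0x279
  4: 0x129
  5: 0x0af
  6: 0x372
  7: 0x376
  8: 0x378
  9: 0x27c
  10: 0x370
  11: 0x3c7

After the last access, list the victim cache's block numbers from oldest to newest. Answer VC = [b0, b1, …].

VC = [39, 18]

#0 0x370→b55/s7 MISS; vc=[]
#1 0x125→b18/s2 MISS; vc=[]
#2 0x276→b39/s7 MISS; vc=[55]
#3 0x279→b39/s7 L1-HIT; vc=[55]
#4 0x129→b18/s2 L1-HIT; vc=[55]
#5 0xaf→b10/s2 MISS; vc=[55,18]
#6 0x372→b55/s7 VC-HIT; vc=[39,18]
#7 0x376→b55/s7 L1-HIT; vc=[39,18]
#8 0x378→b55/s7 L1-HIT; vc=[39,18]
#9 0x27c→b39/s7 VC-HIT; vc=[55,18]
#10 0x370→b55/s7 VC-HIT; vc=[39,18]
#11 0x3c7→b60/s4 MISS; vc=[39,18]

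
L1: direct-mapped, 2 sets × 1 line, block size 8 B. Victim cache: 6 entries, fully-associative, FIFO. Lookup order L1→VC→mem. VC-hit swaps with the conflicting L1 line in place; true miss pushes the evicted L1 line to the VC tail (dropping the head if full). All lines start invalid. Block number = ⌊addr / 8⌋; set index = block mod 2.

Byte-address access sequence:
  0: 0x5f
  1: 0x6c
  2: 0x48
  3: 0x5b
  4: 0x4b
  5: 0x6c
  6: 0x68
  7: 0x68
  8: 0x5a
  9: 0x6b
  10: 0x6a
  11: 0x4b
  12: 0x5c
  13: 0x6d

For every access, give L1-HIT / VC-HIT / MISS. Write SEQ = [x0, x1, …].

0: 0x5f (blk 11, set 1) → MISS  vc=[]
1: 0x6c (blk 13, set 1) → MISS  vc=[11]
2: 0x48 (blk 9, set 1) → MISS  vc=[11, 13]
3: 0x5b (blk 11, set 1) → VC-HIT  vc=[9, 13]
4: 0x4b (blk 9, set 1) → VC-HIT  vc=[11, 13]
5: 0x6c (blk 13, set 1) → VC-HIT  vc=[11, 9]
6: 0x68 (blk 13, set 1) → L1-HIT  vc=[11, 9]
7: 0x68 (blk 13, set 1) → L1-HIT  vc=[11, 9]
8: 0x5a (blk 11, set 1) → VC-HIT  vc=[13, 9]
9: 0x6b (blk 13, set 1) → VC-HIT  vc=[11, 9]
10: 0x6a (blk 13, set 1) → L1-HIT  vc=[11, 9]
11: 0x4b (blk 9, set 1) → VC-HIT  vc=[11, 13]
12: 0x5c (blk 11, set 1) → VC-HIT  vc=[9, 13]
13: 0x6d (blk 13, set 1) → VC-HIT  vc=[9, 11]

SEQ = [MISS, MISS, MISS, VC-HIT, VC-HIT, VC-HIT, L1-HIT, L1-HIT, VC-HIT, VC-HIT, L1-HIT, VC-HIT, VC-HIT, VC-HIT]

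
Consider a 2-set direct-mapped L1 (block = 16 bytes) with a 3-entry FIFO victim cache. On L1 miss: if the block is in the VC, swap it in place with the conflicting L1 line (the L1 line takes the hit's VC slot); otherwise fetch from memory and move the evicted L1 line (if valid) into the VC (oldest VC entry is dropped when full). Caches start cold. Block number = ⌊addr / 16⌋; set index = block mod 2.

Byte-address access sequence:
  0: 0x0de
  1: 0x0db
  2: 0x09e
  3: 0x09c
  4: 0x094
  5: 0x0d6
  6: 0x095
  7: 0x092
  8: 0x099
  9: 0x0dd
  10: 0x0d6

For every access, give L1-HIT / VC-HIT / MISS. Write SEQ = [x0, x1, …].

SEQ = [MISS, L1-HIT, MISS, L1-HIT, L1-HIT, VC-HIT, VC-HIT, L1-HIT, L1-HIT, VC-HIT, L1-HIT]

#0 0xde→b13/s1 MISS; vc=[]
#1 0xdb→b13/s1 L1-HIT; vc=[]
#2 0x9e→b9/s1 MISS; vc=[13]
#3 0x9c→b9/s1 L1-HIT; vc=[13]
#4 0x94→b9/s1 L1-HIT; vc=[13]
#5 0xd6→b13/s1 VC-HIT; vc=[9]
#6 0x95→b9/s1 VC-HIT; vc=[13]
#7 0x92→b9/s1 L1-HIT; vc=[13]
#8 0x99→b9/s1 L1-HIT; vc=[13]
#9 0xdd→b13/s1 VC-HIT; vc=[9]
#10 0xd6→b13/s1 L1-HIT; vc=[9]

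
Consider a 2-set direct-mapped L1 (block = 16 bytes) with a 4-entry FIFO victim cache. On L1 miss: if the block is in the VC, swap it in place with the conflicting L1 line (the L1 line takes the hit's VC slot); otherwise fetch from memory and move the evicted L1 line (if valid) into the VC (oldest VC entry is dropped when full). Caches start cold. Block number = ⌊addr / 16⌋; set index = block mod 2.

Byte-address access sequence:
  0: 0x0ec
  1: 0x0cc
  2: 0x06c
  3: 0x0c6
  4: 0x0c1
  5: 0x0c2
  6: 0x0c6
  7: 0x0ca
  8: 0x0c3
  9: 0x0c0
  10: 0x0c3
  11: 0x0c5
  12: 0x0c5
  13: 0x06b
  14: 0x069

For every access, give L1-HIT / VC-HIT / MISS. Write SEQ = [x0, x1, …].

SEQ = [MISS, MISS, MISS, VC-HIT, L1-HIT, L1-HIT, L1-HIT, L1-HIT, L1-HIT, L1-HIT, L1-HIT, L1-HIT, L1-HIT, VC-HIT, L1-HIT]

0: 0xec (blk 14, set 0) → MISS  vc=[]
1: 0xcc (blk 12, set 0) → MISS  vc=[14]
2: 0x6c (blk 6, set 0) → MISS  vc=[14, 12]
3: 0xc6 (blk 12, set 0) → VC-HIT  vc=[14, 6]
4: 0xc1 (blk 12, set 0) → L1-HIT  vc=[14, 6]
5: 0xc2 (blk 12, set 0) → L1-HIT  vc=[14, 6]
6: 0xc6 (blk 12, set 0) → L1-HIT  vc=[14, 6]
7: 0xca (blk 12, set 0) → L1-HIT  vc=[14, 6]
8: 0xc3 (blk 12, set 0) → L1-HIT  vc=[14, 6]
9: 0xc0 (blk 12, set 0) → L1-HIT  vc=[14, 6]
10: 0xc3 (blk 12, set 0) → L1-HIT  vc=[14, 6]
11: 0xc5 (blk 12, set 0) → L1-HIT  vc=[14, 6]
12: 0xc5 (blk 12, set 0) → L1-HIT  vc=[14, 6]
13: 0x6b (blk 6, set 0) → VC-HIT  vc=[14, 12]
14: 0x69 (blk 6, set 0) → L1-HIT  vc=[14, 12]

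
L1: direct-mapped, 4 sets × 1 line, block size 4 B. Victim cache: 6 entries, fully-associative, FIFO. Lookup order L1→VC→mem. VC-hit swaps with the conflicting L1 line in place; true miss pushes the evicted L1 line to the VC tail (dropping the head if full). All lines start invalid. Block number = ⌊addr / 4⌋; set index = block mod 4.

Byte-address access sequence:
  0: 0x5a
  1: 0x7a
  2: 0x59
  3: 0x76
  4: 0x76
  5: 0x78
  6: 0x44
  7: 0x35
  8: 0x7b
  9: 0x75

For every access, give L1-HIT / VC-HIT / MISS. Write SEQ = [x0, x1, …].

  [0] addr=0x5a blk=22 s=2: MISS | VC []
  [1] addr=0x7a blk=30 s=2: MISS | VC [22]
  [2] addr=0x59 blk=22 s=2: VC-HIT | VC [30]
  [3] addr=0x76 blk=29 s=1: MISS | VC [30]
  [4] addr=0x76 blk=29 s=1: L1-HIT | VC [30]
  [5] addr=0x78 blk=30 s=2: VC-HIT | VC [22]
  [6] addr=0x44 blk=17 s=1: MISS | VC [22, 29]
  [7] addr=0x35 blk=13 s=1: MISS | VC [22, 29, 17]
  [8] addr=0x7b blk=30 s=2: L1-HIT | VC [22, 29, 17]
  [9] addr=0x75 blk=29 s=1: VC-HIT | VC [22, 13, 17]

SEQ = [MISS, MISS, VC-HIT, MISS, L1-HIT, VC-HIT, MISS, MISS, L1-HIT, VC-HIT]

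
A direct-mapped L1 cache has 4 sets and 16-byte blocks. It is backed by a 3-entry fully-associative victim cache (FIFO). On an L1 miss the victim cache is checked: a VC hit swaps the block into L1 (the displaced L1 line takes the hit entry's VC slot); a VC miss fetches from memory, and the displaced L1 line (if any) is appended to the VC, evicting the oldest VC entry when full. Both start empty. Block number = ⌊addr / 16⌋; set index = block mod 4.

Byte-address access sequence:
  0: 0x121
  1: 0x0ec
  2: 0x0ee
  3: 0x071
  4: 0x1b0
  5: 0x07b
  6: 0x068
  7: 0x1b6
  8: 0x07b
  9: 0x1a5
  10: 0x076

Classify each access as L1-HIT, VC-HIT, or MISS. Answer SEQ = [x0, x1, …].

SEQ = [MISS, MISS, L1-HIT, MISS, MISS, VC-HIT, MISS, VC-HIT, VC-HIT, MISS, L1-HIT]

#0 0x121→b18/s2 MISS; vc=[]
#1 0xec→b14/s2 MISS; vc=[18]
#2 0xee→b14/s2 L1-HIT; vc=[18]
#3 0x71→b7/s3 MISS; vc=[18]
#4 0x1b0→b27/s3 MISS; vc=[18,7]
#5 0x7b→b7/s3 VC-HIT; vc=[18,27]
#6 0x68→b6/s2 MISS; vc=[18,27,14]
#7 0x1b6→b27/s3 VC-HIT; vc=[18,7,14]
#8 0x7b→b7/s3 VC-HIT; vc=[18,27,14]
#9 0x1a5→b26/s2 MISS; vc=[27,14,6]
#10 0x76→b7/s3 L1-HIT; vc=[27,14,6]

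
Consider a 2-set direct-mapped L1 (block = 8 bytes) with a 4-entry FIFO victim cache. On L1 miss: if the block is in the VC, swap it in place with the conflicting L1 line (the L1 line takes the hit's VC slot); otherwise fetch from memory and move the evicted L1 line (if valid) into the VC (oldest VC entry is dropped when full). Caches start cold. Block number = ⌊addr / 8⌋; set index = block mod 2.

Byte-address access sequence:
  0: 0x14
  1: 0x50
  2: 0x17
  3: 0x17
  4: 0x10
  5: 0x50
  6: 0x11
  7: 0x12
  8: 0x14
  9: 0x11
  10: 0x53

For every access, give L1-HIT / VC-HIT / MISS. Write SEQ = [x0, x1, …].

0: 0x14 (blk 2, set 0) → MISS  vc=[]
1: 0x50 (blk 10, set 0) → MISS  vc=[2]
2: 0x17 (blk 2, set 0) → VC-HIT  vc=[10]
3: 0x17 (blk 2, set 0) → L1-HIT  vc=[10]
4: 0x10 (blk 2, set 0) → L1-HIT  vc=[10]
5: 0x50 (blk 10, set 0) → VC-HIT  vc=[2]
6: 0x11 (blk 2, set 0) → VC-HIT  vc=[10]
7: 0x12 (blk 2, set 0) → L1-HIT  vc=[10]
8: 0x14 (blk 2, set 0) → L1-HIT  vc=[10]
9: 0x11 (blk 2, set 0) → L1-HIT  vc=[10]
10: 0x53 (blk 10, set 0) → VC-HIT  vc=[2]

SEQ = [MISS, MISS, VC-HIT, L1-HIT, L1-HIT, VC-HIT, VC-HIT, L1-HIT, L1-HIT, L1-HIT, VC-HIT]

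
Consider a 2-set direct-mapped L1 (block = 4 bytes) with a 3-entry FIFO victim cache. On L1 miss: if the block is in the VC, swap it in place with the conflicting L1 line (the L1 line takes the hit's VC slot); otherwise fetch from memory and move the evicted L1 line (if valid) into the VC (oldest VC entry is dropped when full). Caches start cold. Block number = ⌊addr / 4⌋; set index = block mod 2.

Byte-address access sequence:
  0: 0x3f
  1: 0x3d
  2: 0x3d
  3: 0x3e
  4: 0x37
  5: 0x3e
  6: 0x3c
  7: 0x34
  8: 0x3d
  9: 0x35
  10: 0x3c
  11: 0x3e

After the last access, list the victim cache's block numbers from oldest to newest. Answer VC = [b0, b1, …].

VC = [13]

  [0] addr=0x3f blk=15 s=1: MISS | VC []
  [1] addr=0x3d blk=15 s=1: L1-HIT | VC []
  [2] addr=0x3d blk=15 s=1: L1-HIT | VC []
  [3] addr=0x3e blk=15 s=1: L1-HIT | VC []
  [4] addr=0x37 blk=13 s=1: MISS | VC [15]
  [5] addr=0x3e blk=15 s=1: VC-HIT | VC [13]
  [6] addr=0x3c blk=15 s=1: L1-HIT | VC [13]
  [7] addr=0x34 blk=13 s=1: VC-HIT | VC [15]
  [8] addr=0x3d blk=15 s=1: VC-HIT | VC [13]
  [9] addr=0x35 blk=13 s=1: VC-HIT | VC [15]
  [10] addr=0x3c blk=15 s=1: VC-HIT | VC [13]
  [11] addr=0x3e blk=15 s=1: L1-HIT | VC [13]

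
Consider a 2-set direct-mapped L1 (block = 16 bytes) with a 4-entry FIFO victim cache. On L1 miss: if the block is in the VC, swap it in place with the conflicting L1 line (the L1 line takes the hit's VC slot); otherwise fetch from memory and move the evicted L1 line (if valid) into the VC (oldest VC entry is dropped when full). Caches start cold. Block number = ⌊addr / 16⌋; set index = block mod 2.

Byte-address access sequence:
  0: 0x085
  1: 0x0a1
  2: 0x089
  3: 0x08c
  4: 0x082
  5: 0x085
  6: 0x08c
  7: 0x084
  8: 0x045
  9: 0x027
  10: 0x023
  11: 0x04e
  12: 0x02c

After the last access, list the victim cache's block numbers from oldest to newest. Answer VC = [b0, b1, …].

#0 0x85→b8/s0 MISS; vc=[]
#1 0xa1→b10/s0 MISS; vc=[8]
#2 0x89→b8/s0 VC-HIT; vc=[10]
#3 0x8c→b8/s0 L1-HIT; vc=[10]
#4 0x82→b8/s0 L1-HIT; vc=[10]
#5 0x85→b8/s0 L1-HIT; vc=[10]
#6 0x8c→b8/s0 L1-HIT; vc=[10]
#7 0x84→b8/s0 L1-HIT; vc=[10]
#8 0x45→b4/s0 MISS; vc=[10,8]
#9 0x27→b2/s0 MISS; vc=[10,8,4]
#10 0x23→b2/s0 L1-HIT; vc=[10,8,4]
#11 0x4e→b4/s0 VC-HIT; vc=[10,8,2]
#12 0x2c→b2/s0 VC-HIT; vc=[10,8,4]

VC = [10, 8, 4]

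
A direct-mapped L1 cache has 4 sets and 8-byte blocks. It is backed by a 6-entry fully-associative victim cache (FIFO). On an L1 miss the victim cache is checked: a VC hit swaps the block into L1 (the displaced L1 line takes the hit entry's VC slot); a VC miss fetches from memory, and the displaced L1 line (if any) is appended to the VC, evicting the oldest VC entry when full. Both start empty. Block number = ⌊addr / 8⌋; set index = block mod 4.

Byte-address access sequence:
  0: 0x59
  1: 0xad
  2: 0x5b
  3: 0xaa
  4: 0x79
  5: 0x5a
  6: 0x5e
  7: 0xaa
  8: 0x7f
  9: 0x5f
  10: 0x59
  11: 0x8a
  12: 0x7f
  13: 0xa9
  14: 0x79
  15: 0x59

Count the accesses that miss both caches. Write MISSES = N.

#0 0x59→b11/s3 MISS; vc=[]
#1 0xad→b21/s1 MISS; vc=[]
#2 0x5b→b11/s3 L1-HIT; vc=[]
#3 0xaa→b21/s1 L1-HIT; vc=[]
#4 0x79→b15/s3 MISS; vc=[11]
#5 0x5a→b11/s3 VC-HIT; vc=[15]
#6 0x5e→b11/s3 L1-HIT; vc=[15]
#7 0xaa→b21/s1 L1-HIT; vc=[15]
#8 0x7f→b15/s3 VC-HIT; vc=[11]
#9 0x5f→b11/s3 VC-HIT; vc=[15]
#10 0x59→b11/s3 L1-HIT; vc=[15]
#11 0x8a→b17/s1 MISS; vc=[15,21]
#12 0x7f→b15/s3 VC-HIT; vc=[11,21]
#13 0xa9→b21/s1 VC-HIT; vc=[11,17]
#14 0x79→b15/s3 L1-HIT; vc=[11,17]
#15 0x59→b11/s3 VC-HIT; vc=[15,17]

MISSES = 4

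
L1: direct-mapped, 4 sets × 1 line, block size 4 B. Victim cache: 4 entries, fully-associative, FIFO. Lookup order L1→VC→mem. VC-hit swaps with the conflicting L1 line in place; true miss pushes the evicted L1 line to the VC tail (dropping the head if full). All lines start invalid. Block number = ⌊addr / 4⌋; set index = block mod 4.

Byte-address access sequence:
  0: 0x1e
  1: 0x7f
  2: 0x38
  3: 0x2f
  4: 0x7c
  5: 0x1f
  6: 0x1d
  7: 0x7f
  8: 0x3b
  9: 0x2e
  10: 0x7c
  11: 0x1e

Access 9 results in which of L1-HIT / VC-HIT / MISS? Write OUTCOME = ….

OUTCOME = VC-HIT

0: 0x1e (blk 7, set 3) → MISS  vc=[]
1: 0x7f (blk 31, set 3) → MISS  vc=[7]
2: 0x38 (blk 14, set 2) → MISS  vc=[7]
3: 0x2f (blk 11, set 3) → MISS  vc=[7, 31]
4: 0x7c (blk 31, set 3) → VC-HIT  vc=[7, 11]
5: 0x1f (blk 7, set 3) → VC-HIT  vc=[31, 11]
6: 0x1d (blk 7, set 3) → L1-HIT  vc=[31, 11]
7: 0x7f (blk 31, set 3) → VC-HIT  vc=[7, 11]
8: 0x3b (blk 14, set 2) → L1-HIT  vc=[7, 11]
9: 0x2e (blk 11, set 3) → VC-HIT  vc=[7, 31]
10: 0x7c (blk 31, set 3) → VC-HIT  vc=[7, 11]
11: 0x1e (blk 7, set 3) → VC-HIT  vc=[31, 11]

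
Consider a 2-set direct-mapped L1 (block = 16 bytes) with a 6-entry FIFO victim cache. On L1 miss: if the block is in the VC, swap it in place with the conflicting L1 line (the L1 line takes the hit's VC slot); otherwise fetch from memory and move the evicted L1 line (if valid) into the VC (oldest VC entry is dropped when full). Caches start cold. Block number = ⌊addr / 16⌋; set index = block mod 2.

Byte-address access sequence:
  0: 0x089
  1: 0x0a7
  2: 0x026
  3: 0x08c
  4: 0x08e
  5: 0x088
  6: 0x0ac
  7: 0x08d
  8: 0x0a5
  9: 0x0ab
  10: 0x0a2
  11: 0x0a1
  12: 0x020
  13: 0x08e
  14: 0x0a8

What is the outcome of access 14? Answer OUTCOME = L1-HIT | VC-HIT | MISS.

#0 0x89→b8/s0 MISS; vc=[]
#1 0xa7→b10/s0 MISS; vc=[8]
#2 0x26→b2/s0 MISS; vc=[8,10]
#3 0x8c→b8/s0 VC-HIT; vc=[2,10]
#4 0x8e→b8/s0 L1-HIT; vc=[2,10]
#5 0x88→b8/s0 L1-HIT; vc=[2,10]
#6 0xac→b10/s0 VC-HIT; vc=[2,8]
#7 0x8d→b8/s0 VC-HIT; vc=[2,10]
#8 0xa5→b10/s0 VC-HIT; vc=[2,8]
#9 0xab→b10/s0 L1-HIT; vc=[2,8]
#10 0xa2→b10/s0 L1-HIT; vc=[2,8]
#11 0xa1→b10/s0 L1-HIT; vc=[2,8]
#12 0x20→b2/s0 VC-HIT; vc=[10,8]
#13 0x8e→b8/s0 VC-HIT; vc=[10,2]
#14 0xa8→b10/s0 VC-HIT; vc=[8,2]

OUTCOME = VC-HIT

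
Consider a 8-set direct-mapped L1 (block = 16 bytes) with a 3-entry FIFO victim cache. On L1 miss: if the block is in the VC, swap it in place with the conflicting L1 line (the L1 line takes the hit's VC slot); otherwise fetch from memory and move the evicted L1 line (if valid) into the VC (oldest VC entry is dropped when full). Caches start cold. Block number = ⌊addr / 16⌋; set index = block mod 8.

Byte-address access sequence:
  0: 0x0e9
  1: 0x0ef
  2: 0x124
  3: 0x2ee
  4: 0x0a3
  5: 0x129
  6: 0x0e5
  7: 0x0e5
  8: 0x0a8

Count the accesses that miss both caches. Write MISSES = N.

MISSES = 4

0: 0xe9 (blk 14, set 6) → MISS  vc=[]
1: 0xef (blk 14, set 6) → L1-HIT  vc=[]
2: 0x124 (blk 18, set 2) → MISS  vc=[]
3: 0x2ee (blk 46, set 6) → MISS  vc=[14]
4: 0xa3 (blk 10, set 2) → MISS  vc=[14, 18]
5: 0x129 (blk 18, set 2) → VC-HIT  vc=[14, 10]
6: 0xe5 (blk 14, set 6) → VC-HIT  vc=[46, 10]
7: 0xe5 (blk 14, set 6) → L1-HIT  vc=[46, 10]
8: 0xa8 (blk 10, set 2) → VC-HIT  vc=[46, 18]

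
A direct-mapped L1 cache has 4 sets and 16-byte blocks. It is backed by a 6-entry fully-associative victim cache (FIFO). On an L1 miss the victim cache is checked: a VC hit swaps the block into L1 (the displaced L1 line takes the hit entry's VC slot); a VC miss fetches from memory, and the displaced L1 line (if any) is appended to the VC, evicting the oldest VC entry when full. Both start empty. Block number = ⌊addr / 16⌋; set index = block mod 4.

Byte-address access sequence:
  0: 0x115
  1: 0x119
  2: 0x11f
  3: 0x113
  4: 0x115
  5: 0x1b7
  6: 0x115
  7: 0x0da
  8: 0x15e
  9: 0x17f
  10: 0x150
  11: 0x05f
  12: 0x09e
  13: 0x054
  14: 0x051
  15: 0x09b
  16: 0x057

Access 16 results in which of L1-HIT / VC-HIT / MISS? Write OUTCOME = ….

OUTCOME = VC-HIT

  [0] addr=0x115 blk=17 s=1: MISS | VC []
  [1] addr=0x119 blk=17 s=1: L1-HIT | VC []
  [2] addr=0x11f blk=17 s=1: L1-HIT | VC []
  [3] addr=0x113 blk=17 s=1: L1-HIT | VC []
  [4] addr=0x115 blk=17 s=1: L1-HIT | VC []
  [5] addr=0x1b7 blk=27 s=3: MISS | VC []
  [6] addr=0x115 blk=17 s=1: L1-HIT | VC []
  [7] addr=0xda blk=13 s=1: MISS | VC [17]
  [8] addr=0x15e blk=21 s=1: MISS | VC [17, 13]
  [9] addr=0x17f blk=23 s=3: MISS | VC [17, 13, 27]
  [10] addr=0x150 blk=21 s=1: L1-HIT | VC [17, 13, 27]
  [11] addr=0x5f blk=5 s=1: MISS | VC [17, 13, 27, 21]
  [12] addr=0x9e blk=9 s=1: MISS | VC [17, 13, 27, 21, 5]
  [13] addr=0x54 blk=5 s=1: VC-HIT | VC [17, 13, 27, 21, 9]
  [14] addr=0x51 blk=5 s=1: L1-HIT | VC [17, 13, 27, 21, 9]
  [15] addr=0x9b blk=9 s=1: VC-HIT | VC [17, 13, 27, 21, 5]
  [16] addr=0x57 blk=5 s=1: VC-HIT | VC [17, 13, 27, 21, 9]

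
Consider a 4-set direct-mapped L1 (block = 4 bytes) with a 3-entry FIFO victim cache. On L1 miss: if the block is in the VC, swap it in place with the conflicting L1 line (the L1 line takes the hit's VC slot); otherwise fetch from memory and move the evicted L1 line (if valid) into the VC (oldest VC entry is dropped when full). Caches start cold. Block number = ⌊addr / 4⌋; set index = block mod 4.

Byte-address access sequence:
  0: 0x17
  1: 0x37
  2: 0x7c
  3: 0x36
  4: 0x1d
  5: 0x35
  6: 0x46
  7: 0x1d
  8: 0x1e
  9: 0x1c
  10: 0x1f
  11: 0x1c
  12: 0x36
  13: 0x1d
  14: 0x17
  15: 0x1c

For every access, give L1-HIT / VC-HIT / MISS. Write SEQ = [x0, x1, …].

#0 0x17→b5/s1 MISS; vc=[]
#1 0x37→b13/s1 MISS; vc=[5]
#2 0x7c→b31/s3 MISS; vc=[5]
#3 0x36→b13/s1 L1-HIT; vc=[5]
#4 0x1d→b7/s3 MISS; vc=[5,31]
#5 0x35→b13/s1 L1-HIT; vc=[5,31]
#6 0x46→b17/s1 MISS; vc=[5,31,13]
#7 0x1d→b7/s3 L1-HIT; vc=[5,31,13]
#8 0x1e→b7/s3 L1-HIT; vc=[5,31,13]
#9 0x1c→b7/s3 L1-HIT; vc=[5,31,13]
#10 0x1f→b7/s3 L1-HIT; vc=[5,31,13]
#11 0x1c→b7/s3 L1-HIT; vc=[5,31,13]
#12 0x36→b13/s1 VC-HIT; vc=[5,31,17]
#13 0x1d→b7/s3 L1-HIT; vc=[5,31,17]
#14 0x17→b5/s1 VC-HIT; vc=[13,31,17]
#15 0x1c→b7/s3 L1-HIT; vc=[13,31,17]

SEQ = [MISS, MISS, MISS, L1-HIT, MISS, L1-HIT, MISS, L1-HIT, L1-HIT, L1-HIT, L1-HIT, L1-HIT, VC-HIT, L1-HIT, VC-HIT, L1-HIT]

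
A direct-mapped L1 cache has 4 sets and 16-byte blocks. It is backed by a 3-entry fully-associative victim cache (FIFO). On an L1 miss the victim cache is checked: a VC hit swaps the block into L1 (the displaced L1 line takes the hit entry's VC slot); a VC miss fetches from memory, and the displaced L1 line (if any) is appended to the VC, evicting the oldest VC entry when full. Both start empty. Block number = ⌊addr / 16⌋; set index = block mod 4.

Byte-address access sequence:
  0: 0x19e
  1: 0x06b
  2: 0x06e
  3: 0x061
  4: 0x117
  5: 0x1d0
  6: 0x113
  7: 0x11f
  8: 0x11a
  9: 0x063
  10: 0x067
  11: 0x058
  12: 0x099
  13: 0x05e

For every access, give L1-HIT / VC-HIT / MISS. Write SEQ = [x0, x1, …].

0: 0x19e (blk 25, set 1) → MISS  vc=[]
1: 0x6b (blk 6, set 2) → MISS  vc=[]
2: 0x6e (blk 6, set 2) → L1-HIT  vc=[]
3: 0x61 (blk 6, set 2) → L1-HIT  vc=[]
4: 0x117 (blk 17, set 1) → MISS  vc=[25]
5: 0x1d0 (blk 29, set 1) → MISS  vc=[25, 17]
6: 0x113 (blk 17, set 1) → VC-HIT  vc=[25, 29]
7: 0x11f (blk 17, set 1) → L1-HIT  vc=[25, 29]
8: 0x11a (blk 17, set 1) → L1-HIT  vc=[25, 29]
9: 0x63 (blk 6, set 2) → L1-HIT  vc=[25, 29]
10: 0x67 (blk 6, set 2) → L1-HIT  vc=[25, 29]
11: 0x58 (blk 5, set 1) → MISS  vc=[25, 29, 17]
12: 0x99 (blk 9, set 1) → MISS  vc=[29, 17, 5]
13: 0x5e (blk 5, set 1) → VC-HIT  vc=[29, 17, 9]

SEQ = [MISS, MISS, L1-HIT, L1-HIT, MISS, MISS, VC-HIT, L1-HIT, L1-HIT, L1-HIT, L1-HIT, MISS, MISS, VC-HIT]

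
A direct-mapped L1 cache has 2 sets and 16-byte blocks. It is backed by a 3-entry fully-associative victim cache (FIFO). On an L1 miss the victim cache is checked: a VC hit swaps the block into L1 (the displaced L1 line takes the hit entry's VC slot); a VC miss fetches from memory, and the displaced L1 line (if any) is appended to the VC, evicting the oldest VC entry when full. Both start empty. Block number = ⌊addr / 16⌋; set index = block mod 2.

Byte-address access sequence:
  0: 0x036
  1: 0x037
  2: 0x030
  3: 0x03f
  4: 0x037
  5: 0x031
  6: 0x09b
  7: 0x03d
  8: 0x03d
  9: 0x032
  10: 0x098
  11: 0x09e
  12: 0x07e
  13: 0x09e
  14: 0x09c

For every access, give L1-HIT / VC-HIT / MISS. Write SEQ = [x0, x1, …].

  [0] addr=0x36 blk=3 s=1: MISS | VC []
  [1] addr=0x37 blk=3 s=1: L1-HIT | VC []
  [2] addr=0x30 blk=3 s=1: L1-HIT | VC []
  [3] addr=0x3f blk=3 s=1: L1-HIT | VC []
  [4] addr=0x37 blk=3 s=1: L1-HIT | VC []
  [5] addr=0x31 blk=3 s=1: L1-HIT | VC []
  [6] addr=0x9b blk=9 s=1: MISS | VC [3]
  [7] addr=0x3d blk=3 s=1: VC-HIT | VC [9]
  [8] addr=0x3d blk=3 s=1: L1-HIT | VC [9]
  [9] addr=0x32 blk=3 s=1: L1-HIT | VC [9]
  [10] addr=0x98 blk=9 s=1: VC-HIT | VC [3]
  [11] addr=0x9e blk=9 s=1: L1-HIT | VC [3]
  [12] addr=0x7e blk=7 s=1: MISS | VC [3, 9]
  [13] addr=0x9e blk=9 s=1: VC-HIT | VC [3, 7]
  [14] addr=0x9c blk=9 s=1: L1-HIT | VC [3, 7]

SEQ = [MISS, L1-HIT, L1-HIT, L1-HIT, L1-HIT, L1-HIT, MISS, VC-HIT, L1-HIT, L1-HIT, VC-HIT, L1-HIT, MISS, VC-HIT, L1-HIT]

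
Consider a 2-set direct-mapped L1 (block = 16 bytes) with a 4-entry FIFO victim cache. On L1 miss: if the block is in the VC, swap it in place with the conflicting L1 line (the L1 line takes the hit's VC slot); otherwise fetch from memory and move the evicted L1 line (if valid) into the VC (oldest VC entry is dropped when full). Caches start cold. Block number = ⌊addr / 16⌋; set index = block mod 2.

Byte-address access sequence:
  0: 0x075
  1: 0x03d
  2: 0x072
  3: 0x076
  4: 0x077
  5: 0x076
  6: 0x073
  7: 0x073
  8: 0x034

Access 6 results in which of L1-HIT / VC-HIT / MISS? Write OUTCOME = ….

0: 0x75 (blk 7, set 1) → MISS  vc=[]
1: 0x3d (blk 3, set 1) → MISS  vc=[7]
2: 0x72 (blk 7, set 1) → VC-HIT  vc=[3]
3: 0x76 (blk 7, set 1) → L1-HIT  vc=[3]
4: 0x77 (blk 7, set 1) → L1-HIT  vc=[3]
5: 0x76 (blk 7, set 1) → L1-HIT  vc=[3]
6: 0x73 (blk 7, set 1) → L1-HIT  vc=[3]
7: 0x73 (blk 7, set 1) → L1-HIT  vc=[3]
8: 0x34 (blk 3, set 1) → VC-HIT  vc=[7]

OUTCOME = L1-HIT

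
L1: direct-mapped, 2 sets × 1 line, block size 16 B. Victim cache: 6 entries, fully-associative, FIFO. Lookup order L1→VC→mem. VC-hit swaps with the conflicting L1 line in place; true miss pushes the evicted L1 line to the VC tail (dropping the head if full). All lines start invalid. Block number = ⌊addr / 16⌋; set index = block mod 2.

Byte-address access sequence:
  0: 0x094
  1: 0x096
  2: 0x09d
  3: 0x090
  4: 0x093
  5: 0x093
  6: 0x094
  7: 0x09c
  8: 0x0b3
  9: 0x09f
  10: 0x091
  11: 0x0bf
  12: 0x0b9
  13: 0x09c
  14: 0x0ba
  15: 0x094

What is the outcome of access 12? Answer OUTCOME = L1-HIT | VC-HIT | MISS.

OUTCOME = L1-HIT

0: 0x94 (blk 9, set 1) → MISS  vc=[]
1: 0x96 (blk 9, set 1) → L1-HIT  vc=[]
2: 0x9d (blk 9, set 1) → L1-HIT  vc=[]
3: 0x90 (blk 9, set 1) → L1-HIT  vc=[]
4: 0x93 (blk 9, set 1) → L1-HIT  vc=[]
5: 0x93 (blk 9, set 1) → L1-HIT  vc=[]
6: 0x94 (blk 9, set 1) → L1-HIT  vc=[]
7: 0x9c (blk 9, set 1) → L1-HIT  vc=[]
8: 0xb3 (blk 11, set 1) → MISS  vc=[9]
9: 0x9f (blk 9, set 1) → VC-HIT  vc=[11]
10: 0x91 (blk 9, set 1) → L1-HIT  vc=[11]
11: 0xbf (blk 11, set 1) → VC-HIT  vc=[9]
12: 0xb9 (blk 11, set 1) → L1-HIT  vc=[9]
13: 0x9c (blk 9, set 1) → VC-HIT  vc=[11]
14: 0xba (blk 11, set 1) → VC-HIT  vc=[9]
15: 0x94 (blk 9, set 1) → VC-HIT  vc=[11]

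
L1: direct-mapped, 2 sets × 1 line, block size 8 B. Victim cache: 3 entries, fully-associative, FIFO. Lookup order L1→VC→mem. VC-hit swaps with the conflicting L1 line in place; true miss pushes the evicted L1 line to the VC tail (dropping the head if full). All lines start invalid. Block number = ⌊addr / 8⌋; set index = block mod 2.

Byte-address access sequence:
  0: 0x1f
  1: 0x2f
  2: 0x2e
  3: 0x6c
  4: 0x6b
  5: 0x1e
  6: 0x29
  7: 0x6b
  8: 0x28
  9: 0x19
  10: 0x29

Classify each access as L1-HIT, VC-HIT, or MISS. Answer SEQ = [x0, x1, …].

  [0] addr=0x1f blk=3 s=1: MISS | VC []
  [1] addr=0x2f blk=5 s=1: MISS | VC [3]
  [2] addr=0x2e blk=5 s=1: L1-HIT | VC [3]
  [3] addr=0x6c blk=13 s=1: MISS | VC [3, 5]
  [4] addr=0x6b blk=13 s=1: L1-HIT | VC [3, 5]
  [5] addr=0x1e blk=3 s=1: VC-HIT | VC [13, 5]
  [6] addr=0x29 blk=5 s=1: VC-HIT | VC [13, 3]
  [7] addr=0x6b blk=13 s=1: VC-HIT | VC [5, 3]
  [8] addr=0x28 blk=5 s=1: VC-HIT | VC [13, 3]
  [9] addr=0x19 blk=3 s=1: VC-HIT | VC [13, 5]
  [10] addr=0x29 blk=5 s=1: VC-HIT | VC [13, 3]

SEQ = [MISS, MISS, L1-HIT, MISS, L1-HIT, VC-HIT, VC-HIT, VC-HIT, VC-HIT, VC-HIT, VC-HIT]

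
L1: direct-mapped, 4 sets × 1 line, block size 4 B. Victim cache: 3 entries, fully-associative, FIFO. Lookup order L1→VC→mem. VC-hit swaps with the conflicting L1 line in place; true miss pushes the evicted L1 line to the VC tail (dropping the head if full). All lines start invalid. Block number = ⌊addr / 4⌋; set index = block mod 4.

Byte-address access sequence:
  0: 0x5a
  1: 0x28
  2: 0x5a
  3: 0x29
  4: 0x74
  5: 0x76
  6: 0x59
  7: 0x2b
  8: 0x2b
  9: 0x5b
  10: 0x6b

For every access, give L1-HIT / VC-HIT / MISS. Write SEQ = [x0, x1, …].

#0 0x5a→b22/s2 MISS; vc=[]
#1 0x28→b10/s2 MISS; vc=[22]
#2 0x5a→b22/s2 VC-HIT; vc=[10]
#3 0x29→b10/s2 VC-HIT; vc=[22]
#4 0x74→b29/s1 MISS; vc=[22]
#5 0x76→b29/s1 L1-HIT; vc=[22]
#6 0x59→b22/s2 VC-HIT; vc=[10]
#7 0x2b→b10/s2 VC-HIT; vc=[22]
#8 0x2b→b10/s2 L1-HIT; vc=[22]
#9 0x5b→b22/s2 VC-HIT; vc=[10]
#10 0x6b→b26/s2 MISS; vc=[10,22]

SEQ = [MISS, MISS, VC-HIT, VC-HIT, MISS, L1-HIT, VC-HIT, VC-HIT, L1-HIT, VC-HIT, MISS]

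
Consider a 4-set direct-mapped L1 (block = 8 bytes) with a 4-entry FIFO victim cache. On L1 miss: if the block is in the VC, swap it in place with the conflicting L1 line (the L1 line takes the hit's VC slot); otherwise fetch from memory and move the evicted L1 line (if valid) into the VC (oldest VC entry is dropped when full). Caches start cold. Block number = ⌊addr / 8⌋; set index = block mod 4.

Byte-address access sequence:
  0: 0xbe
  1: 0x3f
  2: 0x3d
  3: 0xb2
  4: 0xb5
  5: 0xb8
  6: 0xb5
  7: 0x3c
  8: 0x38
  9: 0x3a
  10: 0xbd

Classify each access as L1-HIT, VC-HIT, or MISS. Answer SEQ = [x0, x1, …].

SEQ = [MISS, MISS, L1-HIT, MISS, L1-HIT, VC-HIT, L1-HIT, VC-HIT, L1-HIT, L1-HIT, VC-HIT]

  [0] addr=0xbe blk=23 s=3: MISS | VC []
  [1] addr=0x3f blk=7 s=3: MISS | VC [23]
  [2] addr=0x3d blk=7 s=3: L1-HIT | VC [23]
  [3] addr=0xb2 blk=22 s=2: MISS | VC [23]
  [4] addr=0xb5 blk=22 s=2: L1-HIT | VC [23]
  [5] addr=0xb8 blk=23 s=3: VC-HIT | VC [7]
  [6] addr=0xb5 blk=22 s=2: L1-HIT | VC [7]
  [7] addr=0x3c blk=7 s=3: VC-HIT | VC [23]
  [8] addr=0x38 blk=7 s=3: L1-HIT | VC [23]
  [9] addr=0x3a blk=7 s=3: L1-HIT | VC [23]
  [10] addr=0xbd blk=23 s=3: VC-HIT | VC [7]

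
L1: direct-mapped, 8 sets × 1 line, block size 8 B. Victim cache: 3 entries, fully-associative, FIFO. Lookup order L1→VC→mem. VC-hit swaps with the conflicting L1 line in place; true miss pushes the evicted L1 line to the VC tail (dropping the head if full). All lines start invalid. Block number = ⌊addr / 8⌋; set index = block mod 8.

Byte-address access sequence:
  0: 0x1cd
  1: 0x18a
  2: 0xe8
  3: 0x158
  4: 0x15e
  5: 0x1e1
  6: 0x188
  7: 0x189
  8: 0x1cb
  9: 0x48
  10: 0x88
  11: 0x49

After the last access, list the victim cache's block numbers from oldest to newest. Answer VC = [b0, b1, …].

VC = [49, 57, 17]

0: 0x1cd (blk 57, set 1) → MISS  vc=[]
1: 0x18a (blk 49, set 1) → MISS  vc=[57]
2: 0xe8 (blk 29, set 5) → MISS  vc=[57]
3: 0x158 (blk 43, set 3) → MISS  vc=[57]
4: 0x15e (blk 43, set 3) → L1-HIT  vc=[57]
5: 0x1e1 (blk 60, set 4) → MISS  vc=[57]
6: 0x188 (blk 49, set 1) → L1-HIT  vc=[57]
7: 0x189 (blk 49, set 1) → L1-HIT  vc=[57]
8: 0x1cb (blk 57, set 1) → VC-HIT  vc=[49]
9: 0x48 (blk 9, set 1) → MISS  vc=[49, 57]
10: 0x88 (blk 17, set 1) → MISS  vc=[49, 57, 9]
11: 0x49 (blk 9, set 1) → VC-HIT  vc=[49, 57, 17]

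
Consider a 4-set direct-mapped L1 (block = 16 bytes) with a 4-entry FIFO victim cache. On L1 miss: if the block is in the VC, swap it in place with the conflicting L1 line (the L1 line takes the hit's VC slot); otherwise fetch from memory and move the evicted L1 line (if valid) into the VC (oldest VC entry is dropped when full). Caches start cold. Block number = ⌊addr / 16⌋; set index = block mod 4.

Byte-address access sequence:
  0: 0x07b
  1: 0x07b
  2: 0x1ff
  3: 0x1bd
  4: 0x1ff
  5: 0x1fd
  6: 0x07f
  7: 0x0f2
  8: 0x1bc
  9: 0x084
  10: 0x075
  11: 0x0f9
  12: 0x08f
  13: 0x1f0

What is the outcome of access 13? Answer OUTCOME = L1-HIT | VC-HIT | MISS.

OUTCOME = VC-HIT

0: 0x7b (blk 7, set 3) → MISS  vc=[]
1: 0x7b (blk 7, set 3) → L1-HIT  vc=[]
2: 0x1ff (blk 31, set 3) → MISS  vc=[7]
3: 0x1bd (blk 27, set 3) → MISS  vc=[7, 31]
4: 0x1ff (blk 31, set 3) → VC-HIT  vc=[7, 27]
5: 0x1fd (blk 31, set 3) → L1-HIT  vc=[7, 27]
6: 0x7f (blk 7, set 3) → VC-HIT  vc=[31, 27]
7: 0xf2 (blk 15, set 3) → MISS  vc=[31, 27, 7]
8: 0x1bc (blk 27, set 3) → VC-HIT  vc=[31, 15, 7]
9: 0x84 (blk 8, set 0) → MISS  vc=[31, 15, 7]
10: 0x75 (blk 7, set 3) → VC-HIT  vc=[31, 15, 27]
11: 0xf9 (blk 15, set 3) → VC-HIT  vc=[31, 7, 27]
12: 0x8f (blk 8, set 0) → L1-HIT  vc=[31, 7, 27]
13: 0x1f0 (blk 31, set 3) → VC-HIT  vc=[15, 7, 27]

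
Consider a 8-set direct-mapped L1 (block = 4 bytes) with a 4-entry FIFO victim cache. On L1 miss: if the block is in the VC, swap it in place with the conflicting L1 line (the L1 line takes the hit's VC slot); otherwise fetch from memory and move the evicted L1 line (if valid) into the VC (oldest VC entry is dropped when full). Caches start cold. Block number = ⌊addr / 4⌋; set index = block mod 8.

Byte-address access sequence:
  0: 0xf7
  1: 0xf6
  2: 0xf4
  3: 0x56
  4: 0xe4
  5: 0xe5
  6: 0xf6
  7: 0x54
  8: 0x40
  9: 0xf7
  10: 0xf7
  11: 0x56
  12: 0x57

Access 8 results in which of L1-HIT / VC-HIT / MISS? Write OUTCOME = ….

OUTCOME = MISS

  [0] addr=0xf7 blk=61 s=5: MISS | VC []
  [1] addr=0xf6 blk=61 s=5: L1-HIT | VC []
  [2] addr=0xf4 blk=61 s=5: L1-HIT | VC []
  [3] addr=0x56 blk=21 s=5: MISS | VC [61]
  [4] addr=0xe4 blk=57 s=1: MISS | VC [61]
  [5] addr=0xe5 blk=57 s=1: L1-HIT | VC [61]
  [6] addr=0xf6 blk=61 s=5: VC-HIT | VC [21]
  [7] addr=0x54 blk=21 s=5: VC-HIT | VC [61]
  [8] addr=0x40 blk=16 s=0: MISS | VC [61]
  [9] addr=0xf7 blk=61 s=5: VC-HIT | VC [21]
  [10] addr=0xf7 blk=61 s=5: L1-HIT | VC [21]
  [11] addr=0x56 blk=21 s=5: VC-HIT | VC [61]
  [12] addr=0x57 blk=21 s=5: L1-HIT | VC [61]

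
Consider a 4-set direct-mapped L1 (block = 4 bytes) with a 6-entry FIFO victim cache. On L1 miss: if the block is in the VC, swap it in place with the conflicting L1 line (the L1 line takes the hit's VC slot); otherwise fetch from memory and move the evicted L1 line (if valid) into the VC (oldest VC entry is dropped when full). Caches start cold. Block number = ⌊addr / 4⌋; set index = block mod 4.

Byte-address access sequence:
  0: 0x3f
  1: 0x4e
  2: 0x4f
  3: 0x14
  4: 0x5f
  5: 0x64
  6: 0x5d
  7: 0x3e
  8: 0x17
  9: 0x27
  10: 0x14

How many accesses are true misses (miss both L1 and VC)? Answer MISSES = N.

MISSES = 6

0: 0x3f (blk 15, set 3) → MISS  vc=[]
1: 0x4e (blk 19, set 3) → MISS  vc=[15]
2: 0x4f (blk 19, set 3) → L1-HIT  vc=[15]
3: 0x14 (blk 5, set 1) → MISS  vc=[15]
4: 0x5f (blk 23, set 3) → MISS  vc=[15, 19]
5: 0x64 (blk 25, set 1) → MISS  vc=[15, 19, 5]
6: 0x5d (blk 23, set 3) → L1-HIT  vc=[15, 19, 5]
7: 0x3e (blk 15, set 3) → VC-HIT  vc=[23, 19, 5]
8: 0x17 (blk 5, set 1) → VC-HIT  vc=[23, 19, 25]
9: 0x27 (blk 9, set 1) → MISS  vc=[23, 19, 25, 5]
10: 0x14 (blk 5, set 1) → VC-HIT  vc=[23, 19, 25, 9]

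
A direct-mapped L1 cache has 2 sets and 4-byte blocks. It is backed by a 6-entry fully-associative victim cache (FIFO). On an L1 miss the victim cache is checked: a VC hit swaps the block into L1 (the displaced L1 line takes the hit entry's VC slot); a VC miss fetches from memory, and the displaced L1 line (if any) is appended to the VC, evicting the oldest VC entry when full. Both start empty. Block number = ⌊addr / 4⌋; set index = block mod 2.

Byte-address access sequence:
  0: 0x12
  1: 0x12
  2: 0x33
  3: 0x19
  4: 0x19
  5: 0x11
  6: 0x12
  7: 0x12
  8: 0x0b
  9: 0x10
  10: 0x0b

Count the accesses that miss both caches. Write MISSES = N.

MISSES = 4

#0 0x12→b4/s0 MISS; vc=[]
#1 0x12→b4/s0 L1-HIT; vc=[]
#2 0x33→b12/s0 MISS; vc=[4]
#3 0x19→b6/s0 MISS; vc=[4,12]
#4 0x19→b6/s0 L1-HIT; vc=[4,12]
#5 0x11→b4/s0 VC-HIT; vc=[6,12]
#6 0x12→b4/s0 L1-HIT; vc=[6,12]
#7 0x12→b4/s0 L1-HIT; vc=[6,12]
#8 0xb→b2/s0 MISS; vc=[6,12,4]
#9 0x10→b4/s0 VC-HIT; vc=[6,12,2]
#10 0xb→b2/s0 VC-HIT; vc=[6,12,4]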